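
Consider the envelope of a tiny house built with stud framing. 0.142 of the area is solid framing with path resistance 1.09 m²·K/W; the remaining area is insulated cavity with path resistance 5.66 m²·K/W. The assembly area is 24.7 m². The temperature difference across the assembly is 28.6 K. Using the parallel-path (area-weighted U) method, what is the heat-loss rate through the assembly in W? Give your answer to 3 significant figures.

199 W

U_eff = 0.858/5.66 + 0.142/1.09 = 0.1516 + 0.1303 = 0.2819
R_eff = 1/U_eff = 3.548 m²·K/W
Q = 24.7 × 28.6 / 3.548 = 199.1 W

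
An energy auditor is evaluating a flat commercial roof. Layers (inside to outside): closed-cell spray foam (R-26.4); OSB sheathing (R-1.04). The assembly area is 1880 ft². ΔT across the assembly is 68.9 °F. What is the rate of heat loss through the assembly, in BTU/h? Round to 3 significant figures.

4720 BTU/h

R_total = 26.4 + 1.04 = 27.44 ft²·°F·h/BTU
Q = A·ΔT/R = 1880 × 68.9 / 27.44 = 4721 BTU/h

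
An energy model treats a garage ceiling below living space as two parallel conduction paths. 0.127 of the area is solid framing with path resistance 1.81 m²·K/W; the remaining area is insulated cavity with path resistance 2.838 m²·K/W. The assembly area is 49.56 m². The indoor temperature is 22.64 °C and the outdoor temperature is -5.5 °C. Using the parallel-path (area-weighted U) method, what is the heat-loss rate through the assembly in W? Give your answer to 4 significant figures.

526.9 W

U_eff = 0.873/2.838 + 0.127/1.81 = 0.30761 + 0.070166 = 0.37778
R_eff = 1/U_eff = 2.6471 m²·K/W
Q = 49.56 × (22.64 − (-5.5)) / 2.6471 = 526.85 W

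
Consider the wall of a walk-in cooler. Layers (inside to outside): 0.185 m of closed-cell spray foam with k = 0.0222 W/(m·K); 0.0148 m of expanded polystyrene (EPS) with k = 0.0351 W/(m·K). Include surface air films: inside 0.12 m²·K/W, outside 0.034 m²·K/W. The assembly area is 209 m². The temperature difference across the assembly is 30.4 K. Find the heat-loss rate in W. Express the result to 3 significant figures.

0.185/0.0222 = 8.333
0.0148/0.0351 = 0.4217
R_total = 0.12 + 8.333 + 0.4217 + 0.034 = 8.909 m²·K/W
Q = A·ΔT/R = 209 × 30.4 / 8.909 = 713.2 W

713 W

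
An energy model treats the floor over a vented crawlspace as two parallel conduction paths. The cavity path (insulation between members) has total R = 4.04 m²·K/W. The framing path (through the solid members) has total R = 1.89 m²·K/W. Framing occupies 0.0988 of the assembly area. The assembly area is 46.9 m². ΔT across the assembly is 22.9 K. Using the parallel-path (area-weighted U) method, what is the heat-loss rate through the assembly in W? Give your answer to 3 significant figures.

296 W

U_eff = 0.9012/4.04 + 0.0988/1.89 = 0.2231 + 0.05228 = 0.2753
R_eff = 1/U_eff = 3.632 m²·K/W
Q = 46.9 × 22.9 / 3.632 = 295.7 W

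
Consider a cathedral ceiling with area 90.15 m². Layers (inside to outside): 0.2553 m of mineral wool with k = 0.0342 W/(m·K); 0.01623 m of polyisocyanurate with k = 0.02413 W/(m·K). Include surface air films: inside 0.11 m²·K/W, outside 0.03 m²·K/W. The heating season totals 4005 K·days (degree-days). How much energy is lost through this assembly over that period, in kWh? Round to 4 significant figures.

0.2553/0.0342 = 7.4649
0.01623/0.02413 = 0.67261
R_total = 0.11 + 7.4649 + 0.67261 + 0.03 = 8.2775 m²·K/W
E = A × HDD × 24 / R / 1000 = 90.15 × 4005 × 24 / 8.2775 / 1000 = 1046.8 kWh

1047 kWh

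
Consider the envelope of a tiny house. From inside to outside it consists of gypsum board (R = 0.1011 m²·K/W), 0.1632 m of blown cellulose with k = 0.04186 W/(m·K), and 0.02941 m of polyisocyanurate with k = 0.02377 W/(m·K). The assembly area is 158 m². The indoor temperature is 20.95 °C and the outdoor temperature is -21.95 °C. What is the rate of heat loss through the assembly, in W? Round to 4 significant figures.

1294 W

0.1632/0.04186 = 3.8987
0.02941/0.02377 = 1.2373
R_total = 0.1011 + 3.8987 + 1.2373 = 5.2371 m²·K/W
Q = A·ΔT/R = 158 × (20.95 − (-21.95)) / 5.2371 = 1294.3 W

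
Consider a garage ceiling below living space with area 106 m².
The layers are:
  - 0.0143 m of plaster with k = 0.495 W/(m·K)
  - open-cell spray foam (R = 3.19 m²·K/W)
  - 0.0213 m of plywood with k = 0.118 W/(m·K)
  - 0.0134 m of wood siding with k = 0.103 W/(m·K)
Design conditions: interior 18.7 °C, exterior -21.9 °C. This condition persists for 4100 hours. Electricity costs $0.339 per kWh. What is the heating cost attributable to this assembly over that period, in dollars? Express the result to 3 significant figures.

0.0143/0.495 = 0.02889
0.0213/0.118 = 0.1805
0.0134/0.103 = 0.1301
R_total = 0.02889 + 3.19 + 0.1805 + 0.1301 = 3.529 m²·K/W
Q = 106 × (18.7 − (-21.9)) / 3.529 = 1219 W
E = 1219 W × 4100 h / 1000 = 4999 kWh
Cost = 4999 × 0.339 = $1695

1690 dollars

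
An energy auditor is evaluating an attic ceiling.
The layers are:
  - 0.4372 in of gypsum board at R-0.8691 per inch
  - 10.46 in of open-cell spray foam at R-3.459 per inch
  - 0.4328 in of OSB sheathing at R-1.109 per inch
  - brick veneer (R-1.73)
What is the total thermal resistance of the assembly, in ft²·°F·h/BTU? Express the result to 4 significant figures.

0.4372 × 0.8691 = 0.37997
10.46 × 3.459 = 36.181
0.4328 × 1.109 = 0.47998
R_total = 0.37997 + 36.181 + 0.47998 + 1.73 = 38.771 ft²·°F·h/BTU

38.77 ft²·°F·h/BTU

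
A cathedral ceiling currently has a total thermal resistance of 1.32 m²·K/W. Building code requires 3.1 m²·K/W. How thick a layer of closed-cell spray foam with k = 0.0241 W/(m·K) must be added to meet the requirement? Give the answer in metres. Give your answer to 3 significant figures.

ΔR = 3.1 − 1.32 = 1.78 m²·K/W
L = ΔR × k = 1.78 × 0.0241 = 0.0429 m

0.0429 m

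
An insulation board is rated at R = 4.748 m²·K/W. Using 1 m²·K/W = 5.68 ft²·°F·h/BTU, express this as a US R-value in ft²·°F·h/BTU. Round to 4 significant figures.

26.97 ft²·°F·h/BTU

R_US = 4.748 × 5.68 = 26.969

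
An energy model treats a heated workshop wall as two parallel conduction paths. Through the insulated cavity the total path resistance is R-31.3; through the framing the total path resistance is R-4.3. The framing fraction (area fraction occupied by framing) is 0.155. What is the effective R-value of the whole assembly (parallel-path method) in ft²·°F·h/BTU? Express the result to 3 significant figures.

15.9 ft²·°F·h/BTU

U_eff = 0.845/31.3 + 0.155/4.3 = 0.027 + 0.03605 = 0.06304
R_eff = 1/U_eff = 15.86 ft²·°F·h/BTU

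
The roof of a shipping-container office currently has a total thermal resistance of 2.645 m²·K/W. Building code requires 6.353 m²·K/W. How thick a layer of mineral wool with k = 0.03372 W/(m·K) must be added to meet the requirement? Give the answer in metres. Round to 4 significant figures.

0.1250 m

ΔR = 6.353 − 2.645 = 3.708 m²·K/W
L = ΔR × k = 3.708 × 0.03372 = 0.12503 m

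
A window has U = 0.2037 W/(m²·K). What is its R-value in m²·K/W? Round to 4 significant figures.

R = 1/U = 1/0.2037 = 4.9092

4.909 m²·K/W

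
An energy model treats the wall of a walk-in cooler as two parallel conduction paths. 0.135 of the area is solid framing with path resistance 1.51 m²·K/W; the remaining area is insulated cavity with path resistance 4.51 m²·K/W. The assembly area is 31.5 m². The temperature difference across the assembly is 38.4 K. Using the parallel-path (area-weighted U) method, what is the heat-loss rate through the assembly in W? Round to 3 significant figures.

U_eff = 0.865/4.51 + 0.135/1.51 = 0.1918 + 0.0894 = 0.2812
R_eff = 1/U_eff = 3.556 m²·K/W
Q = 31.5 × 38.4 / 3.556 = 340.1 W

340 W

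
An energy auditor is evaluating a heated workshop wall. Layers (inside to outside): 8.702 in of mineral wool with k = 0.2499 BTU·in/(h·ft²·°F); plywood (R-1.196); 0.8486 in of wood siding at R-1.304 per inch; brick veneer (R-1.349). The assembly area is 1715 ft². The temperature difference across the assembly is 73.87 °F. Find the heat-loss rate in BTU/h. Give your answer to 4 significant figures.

3293 BTU/h

8.702/0.2499 = 34.822
0.8486 × 1.304 = 1.1066
R_total = 34.822 + 1.196 + 1.1066 + 1.349 = 38.474 ft²·°F·h/BTU
Q = A·ΔT/R = 1715 × 73.87 / 38.474 = 3292.8 BTU/h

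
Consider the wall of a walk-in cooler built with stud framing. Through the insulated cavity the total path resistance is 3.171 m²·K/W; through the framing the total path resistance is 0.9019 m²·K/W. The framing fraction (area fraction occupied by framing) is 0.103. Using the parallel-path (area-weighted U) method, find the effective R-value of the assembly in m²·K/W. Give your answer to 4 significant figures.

2.518 m²·K/W

U_eff = 0.897/3.171 + 0.103/0.9019 = 0.28288 + 0.1142 = 0.39708
R_eff = 1/U_eff = 2.5184 m²·K/W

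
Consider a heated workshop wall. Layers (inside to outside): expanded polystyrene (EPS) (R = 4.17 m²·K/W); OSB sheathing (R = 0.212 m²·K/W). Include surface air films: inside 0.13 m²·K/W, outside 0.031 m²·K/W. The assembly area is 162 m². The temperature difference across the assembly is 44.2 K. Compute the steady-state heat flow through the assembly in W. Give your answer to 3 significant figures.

R_total = 0.13 + 4.17 + 0.212 + 0.031 = 4.543 m²·K/W
Q = A·ΔT/R = 162 × 44.2 / 4.543 = 1576 W

1580 W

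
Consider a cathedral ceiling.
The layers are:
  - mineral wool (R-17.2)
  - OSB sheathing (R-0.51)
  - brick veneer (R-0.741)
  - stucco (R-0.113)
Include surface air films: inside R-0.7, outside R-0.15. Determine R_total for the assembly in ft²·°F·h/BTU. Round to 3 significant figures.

R_total = 0.7 + 17.2 + 0.51 + 0.741 + 0.113 + 0.15 = 19.41 ft²·°F·h/BTU

19.4 ft²·°F·h/BTU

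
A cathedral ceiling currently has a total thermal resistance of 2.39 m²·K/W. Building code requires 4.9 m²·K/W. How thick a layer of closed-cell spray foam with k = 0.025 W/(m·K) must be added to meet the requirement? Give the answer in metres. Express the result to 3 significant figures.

ΔR = 4.9 − 2.39 = 2.51 m²·K/W
L = ΔR × k = 2.51 × 0.025 = 0.06275 m

0.0628 m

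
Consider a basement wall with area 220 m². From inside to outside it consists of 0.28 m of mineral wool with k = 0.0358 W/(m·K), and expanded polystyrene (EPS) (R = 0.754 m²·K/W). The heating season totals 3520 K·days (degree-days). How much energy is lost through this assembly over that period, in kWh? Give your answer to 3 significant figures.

0.28/0.0358 = 7.821
R_total = 7.821 + 0.754 = 8.575 m²·K/W
E = A × HDD × 24 / R / 1000 = 220 × 3520 × 24 / 8.575 / 1000 = 2167 kWh

2170 kWh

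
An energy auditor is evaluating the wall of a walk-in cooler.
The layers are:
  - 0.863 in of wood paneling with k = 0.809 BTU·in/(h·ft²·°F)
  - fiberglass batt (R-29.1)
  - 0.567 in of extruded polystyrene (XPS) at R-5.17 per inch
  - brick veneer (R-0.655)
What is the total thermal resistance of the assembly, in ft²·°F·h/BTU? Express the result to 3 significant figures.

33.8 ft²·°F·h/BTU

0.863/0.809 = 1.067
0.567 × 5.17 = 2.931
R_total = 1.067 + 29.1 + 2.931 + 0.655 = 33.75 ft²·°F·h/BTU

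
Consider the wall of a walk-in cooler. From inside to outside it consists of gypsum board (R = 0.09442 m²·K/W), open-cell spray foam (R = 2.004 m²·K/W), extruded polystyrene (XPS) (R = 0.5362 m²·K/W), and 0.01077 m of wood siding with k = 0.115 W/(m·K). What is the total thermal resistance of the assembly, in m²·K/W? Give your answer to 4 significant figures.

2.728 m²·K/W

0.01077/0.115 = 0.093652
R_total = 0.09442 + 2.004 + 0.5362 + 0.093652 = 2.7283 m²·K/W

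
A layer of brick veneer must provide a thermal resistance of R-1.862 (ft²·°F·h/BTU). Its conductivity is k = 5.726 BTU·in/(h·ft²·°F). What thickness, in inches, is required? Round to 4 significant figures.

L = R × k = 1.862 × 5.726 = 10.662 in

10.66 in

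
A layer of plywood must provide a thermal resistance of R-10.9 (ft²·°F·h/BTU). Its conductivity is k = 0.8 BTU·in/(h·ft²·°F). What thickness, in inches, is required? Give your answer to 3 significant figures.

L = R × k = 10.9 × 0.8 = 8.72 in

8.72 in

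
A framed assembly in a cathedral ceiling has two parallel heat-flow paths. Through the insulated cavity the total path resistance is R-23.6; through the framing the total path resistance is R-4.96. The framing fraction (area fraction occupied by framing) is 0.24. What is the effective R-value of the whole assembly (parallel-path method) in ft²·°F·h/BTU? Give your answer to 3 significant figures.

U_eff = 0.76/23.6 + 0.24/4.96 = 0.0322 + 0.04839 = 0.08059
R_eff = 1/U_eff = 12.41 ft²·°F·h/BTU

12.4 ft²·°F·h/BTU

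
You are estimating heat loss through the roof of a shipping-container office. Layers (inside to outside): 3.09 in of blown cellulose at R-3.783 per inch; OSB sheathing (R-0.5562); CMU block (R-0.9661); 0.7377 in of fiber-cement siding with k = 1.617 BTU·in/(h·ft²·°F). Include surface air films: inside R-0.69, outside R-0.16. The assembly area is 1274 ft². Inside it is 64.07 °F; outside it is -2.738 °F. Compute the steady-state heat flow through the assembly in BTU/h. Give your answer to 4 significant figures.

5863 BTU/h

3.09 × 3.783 = 11.689
0.7377/1.617 = 0.45622
R_total = 0.69 + 11.689 + 0.5562 + 0.9661 + 0.45622 + 0.16 = 14.518 ft²·°F·h/BTU
Q = A·ΔT/R = 1274 × (64.07 − (-2.738)) / 14.518 = 5862.6 BTU/h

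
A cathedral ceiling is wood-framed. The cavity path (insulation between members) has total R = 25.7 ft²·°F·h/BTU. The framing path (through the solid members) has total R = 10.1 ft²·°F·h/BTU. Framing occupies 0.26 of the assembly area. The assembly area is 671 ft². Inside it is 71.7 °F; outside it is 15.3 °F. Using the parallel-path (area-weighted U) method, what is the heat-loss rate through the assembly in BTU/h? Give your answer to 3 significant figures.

2060 BTU/h

U_eff = 0.74/25.7 + 0.26/10.1 = 0.02879 + 0.02574 = 0.05454
R_eff = 1/U_eff = 18.34 ft²·°F·h/BTU
Q = 671 × (71.7 − 15.3) / 18.34 = 2064 BTU/h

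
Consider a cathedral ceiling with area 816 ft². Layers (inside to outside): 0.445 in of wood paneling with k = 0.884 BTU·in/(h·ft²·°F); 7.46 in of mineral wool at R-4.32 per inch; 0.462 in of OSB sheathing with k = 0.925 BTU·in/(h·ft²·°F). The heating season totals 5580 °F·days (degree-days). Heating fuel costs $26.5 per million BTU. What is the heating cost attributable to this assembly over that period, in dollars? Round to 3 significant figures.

0.445/0.884 = 0.5034
7.46 × 4.32 = 32.23
0.462/0.925 = 0.4995
R_total = 0.5034 + 32.23 + 0.4995 = 33.23 ft²·°F·h/BTU
E = A × HDD × 24 / R = 816 × 5580 × 24 / 33.23 = 3289000 BTU
Cost = 3289000/10⁶ × 26.5 = $87.15

87.1 dollars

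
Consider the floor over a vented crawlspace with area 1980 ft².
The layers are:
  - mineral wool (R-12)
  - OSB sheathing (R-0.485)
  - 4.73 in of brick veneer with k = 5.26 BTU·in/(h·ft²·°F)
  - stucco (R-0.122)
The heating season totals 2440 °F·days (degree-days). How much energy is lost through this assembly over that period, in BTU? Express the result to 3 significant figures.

8580000 BTU

4.73/5.26 = 0.8992
R_total = 12 + 0.485 + 0.8992 + 0.122 = 13.51 ft²·°F·h/BTU
E = A × HDD × 24 / R = 1980 × 2440 × 24 / 13.51 = 8585000 BTU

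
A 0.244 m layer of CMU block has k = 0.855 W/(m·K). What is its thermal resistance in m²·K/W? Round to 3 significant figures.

R = L/k = 0.244/0.855 = 0.2854 m²·K/W

0.285 m²·K/W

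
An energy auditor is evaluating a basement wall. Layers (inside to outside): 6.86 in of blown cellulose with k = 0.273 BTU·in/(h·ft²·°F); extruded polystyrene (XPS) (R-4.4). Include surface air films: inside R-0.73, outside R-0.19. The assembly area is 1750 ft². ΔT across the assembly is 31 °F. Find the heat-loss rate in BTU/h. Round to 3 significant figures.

1780 BTU/h

6.86/0.273 = 25.13
R_total = 0.73 + 25.13 + 4.4 + 0.19 = 30.45 ft²·°F·h/BTU
Q = A·ΔT/R = 1750 × 31 / 30.45 = 1782 BTU/h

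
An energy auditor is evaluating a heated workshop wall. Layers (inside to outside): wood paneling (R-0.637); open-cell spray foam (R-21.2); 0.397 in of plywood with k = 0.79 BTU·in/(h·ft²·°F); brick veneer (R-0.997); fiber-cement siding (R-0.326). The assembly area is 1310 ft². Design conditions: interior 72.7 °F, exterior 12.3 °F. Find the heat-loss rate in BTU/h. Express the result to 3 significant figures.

3340 BTU/h

0.397/0.79 = 0.5025
R_total = 0.637 + 21.2 + 0.5025 + 0.997 + 0.326 = 23.66 ft²·°F·h/BTU
Q = A·ΔT/R = 1310 × (72.7 − 12.3) / 23.66 = 3344 BTU/h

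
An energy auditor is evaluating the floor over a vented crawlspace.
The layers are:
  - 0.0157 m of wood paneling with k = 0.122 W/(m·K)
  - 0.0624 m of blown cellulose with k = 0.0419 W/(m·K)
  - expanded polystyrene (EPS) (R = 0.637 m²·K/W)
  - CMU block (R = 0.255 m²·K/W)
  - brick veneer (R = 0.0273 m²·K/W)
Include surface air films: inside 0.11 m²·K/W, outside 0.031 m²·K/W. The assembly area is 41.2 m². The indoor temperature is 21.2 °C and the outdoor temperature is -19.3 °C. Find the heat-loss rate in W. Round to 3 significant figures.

623 W

0.0157/0.122 = 0.1287
0.0624/0.0419 = 1.489
R_total = 0.11 + 0.1287 + 1.489 + 0.637 + 0.255 + 0.0273 + 0.031 = 2.678 m²·K/W
Q = A·ΔT/R = 41.2 × (21.2 − (-19.3)) / 2.678 = 623 W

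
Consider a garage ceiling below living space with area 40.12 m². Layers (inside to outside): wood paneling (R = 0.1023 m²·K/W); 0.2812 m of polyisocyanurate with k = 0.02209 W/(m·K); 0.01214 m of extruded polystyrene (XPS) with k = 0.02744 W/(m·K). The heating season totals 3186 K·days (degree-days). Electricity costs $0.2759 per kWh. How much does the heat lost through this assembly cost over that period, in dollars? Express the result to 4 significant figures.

63.76 dollars

0.2812/0.02209 = 12.73
0.01214/0.02744 = 0.44242
R_total = 0.1023 + 12.73 + 0.44242 = 13.274 m²·K/W
E = A × HDD × 24 / R / 1000 = 40.12 × 3186 × 24 / 13.274 / 1000 = 231.1 kWh
Cost = 231.1 × 0.2759 = $63.761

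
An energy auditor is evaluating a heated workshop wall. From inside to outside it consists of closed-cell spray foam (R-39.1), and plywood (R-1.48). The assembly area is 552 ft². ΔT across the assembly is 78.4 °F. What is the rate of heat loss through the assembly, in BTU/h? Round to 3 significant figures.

R_total = 39.1 + 1.48 = 40.58 ft²·°F·h/BTU
Q = A·ΔT/R = 552 × 78.4 / 40.58 = 1066 BTU/h

1070 BTU/h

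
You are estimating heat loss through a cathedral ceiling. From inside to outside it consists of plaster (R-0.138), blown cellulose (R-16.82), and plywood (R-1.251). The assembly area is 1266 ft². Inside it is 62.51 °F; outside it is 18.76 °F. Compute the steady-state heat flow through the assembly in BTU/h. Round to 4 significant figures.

R_total = 0.138 + 16.82 + 1.251 = 18.209 ft²·°F·h/BTU
Q = A·ΔT/R = 1266 × (62.51 − 18.76) / 18.209 = 3041.8 BTU/h

3042 BTU/h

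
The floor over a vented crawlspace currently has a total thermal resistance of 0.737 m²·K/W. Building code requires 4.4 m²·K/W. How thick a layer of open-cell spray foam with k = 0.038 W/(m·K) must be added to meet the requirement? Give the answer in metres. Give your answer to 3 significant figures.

0.139 m

ΔR = 4.4 − 0.737 = 3.663 m²·K/W
L = ΔR × k = 3.663 × 0.038 = 0.1392 m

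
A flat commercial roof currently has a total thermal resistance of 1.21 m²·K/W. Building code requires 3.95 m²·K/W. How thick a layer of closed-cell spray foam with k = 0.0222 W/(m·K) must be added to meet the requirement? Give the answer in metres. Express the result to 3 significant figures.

ΔR = 3.95 − 1.21 = 2.74 m²·K/W
L = ΔR × k = 2.74 × 0.0222 = 0.06083 m

0.0608 m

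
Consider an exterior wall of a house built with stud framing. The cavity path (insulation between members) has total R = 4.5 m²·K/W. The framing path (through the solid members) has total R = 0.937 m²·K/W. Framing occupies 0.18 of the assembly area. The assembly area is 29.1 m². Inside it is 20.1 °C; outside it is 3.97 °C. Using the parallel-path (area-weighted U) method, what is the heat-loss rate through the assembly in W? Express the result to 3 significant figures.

176 W

U_eff = 0.82/4.5 + 0.18/0.937 = 0.1822 + 0.1921 = 0.3743
R_eff = 1/U_eff = 2.671 m²·K/W
Q = 29.1 × (20.1 − 3.97) / 2.671 = 175.7 W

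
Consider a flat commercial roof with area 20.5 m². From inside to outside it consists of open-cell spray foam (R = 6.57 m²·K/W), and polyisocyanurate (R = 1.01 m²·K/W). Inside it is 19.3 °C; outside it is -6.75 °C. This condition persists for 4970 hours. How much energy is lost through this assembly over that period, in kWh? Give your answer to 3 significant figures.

R_total = 6.57 + 1.01 = 7.58 m²·K/W
Q = 20.5 × (19.3 − (-6.75)) / 7.58 = 70.45 W
E = 70.45 W × 4970 h / 1000 = 350.1 kWh

350 kWh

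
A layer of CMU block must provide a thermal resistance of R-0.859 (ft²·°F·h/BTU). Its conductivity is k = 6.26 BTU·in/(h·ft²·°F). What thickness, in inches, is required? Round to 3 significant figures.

5.38 in

L = R × k = 0.859 × 6.26 = 5.377 in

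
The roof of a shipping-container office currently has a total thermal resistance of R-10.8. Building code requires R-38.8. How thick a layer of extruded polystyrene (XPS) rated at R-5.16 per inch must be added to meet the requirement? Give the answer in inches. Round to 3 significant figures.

ΔR = 38.8 − 10.8 = 28 ft²·°F·h/BTU
L = ΔR / (R/in) = 28/5.16 = 5.426 in

5.43 in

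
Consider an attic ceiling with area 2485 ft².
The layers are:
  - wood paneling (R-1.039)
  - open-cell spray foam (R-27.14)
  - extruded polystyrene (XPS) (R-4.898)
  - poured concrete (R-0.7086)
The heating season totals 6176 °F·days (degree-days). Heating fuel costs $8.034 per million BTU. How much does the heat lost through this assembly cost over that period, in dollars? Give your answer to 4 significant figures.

87.59 dollars

R_total = 1.039 + 27.14 + 4.898 + 0.7086 = 33.786 ft²·°F·h/BTU
E = A × HDD × 24 / R = 2485 × 6176 × 24 / 33.786 = 10902000 BTU
Cost = 10902000/10⁶ × 8.034 = $87.588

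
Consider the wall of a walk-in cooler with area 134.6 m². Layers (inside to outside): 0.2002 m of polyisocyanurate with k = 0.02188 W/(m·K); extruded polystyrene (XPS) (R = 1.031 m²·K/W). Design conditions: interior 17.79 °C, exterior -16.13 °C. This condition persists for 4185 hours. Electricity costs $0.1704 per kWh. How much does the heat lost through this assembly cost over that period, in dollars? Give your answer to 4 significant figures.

319.8 dollars

0.2002/0.02188 = 9.1499
R_total = 9.1499 + 1.031 = 10.181 m²·K/W
Q = 134.6 × (17.79 − (-16.13)) / 10.181 = 448.45 W
E = 448.45 W × 4185 h / 1000 = 1876.8 kWh
Cost = 1876.8 × 0.1704 = $319.8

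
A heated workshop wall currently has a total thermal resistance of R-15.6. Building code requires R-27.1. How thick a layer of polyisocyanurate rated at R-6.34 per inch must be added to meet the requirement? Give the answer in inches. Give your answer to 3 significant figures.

1.81 in

ΔR = 27.1 − 15.6 = 11.5 ft²·°F·h/BTU
L = ΔR / (R/in) = 11.5/6.34 = 1.814 in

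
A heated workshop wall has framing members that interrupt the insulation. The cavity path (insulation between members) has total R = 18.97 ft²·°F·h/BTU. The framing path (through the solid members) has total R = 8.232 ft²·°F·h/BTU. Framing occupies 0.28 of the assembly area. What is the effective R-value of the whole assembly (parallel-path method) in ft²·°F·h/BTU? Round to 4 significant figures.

13.90 ft²·°F·h/BTU

U_eff = 0.72/18.97 + 0.28/8.232 = 0.037955 + 0.034014 = 0.071968
R_eff = 1/U_eff = 13.895 ft²·°F·h/BTU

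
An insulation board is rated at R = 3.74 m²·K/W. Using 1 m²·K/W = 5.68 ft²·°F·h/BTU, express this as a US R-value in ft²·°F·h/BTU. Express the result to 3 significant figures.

R_US = 3.74 × 5.68 = 21.24

21.2 ft²·°F·h/BTU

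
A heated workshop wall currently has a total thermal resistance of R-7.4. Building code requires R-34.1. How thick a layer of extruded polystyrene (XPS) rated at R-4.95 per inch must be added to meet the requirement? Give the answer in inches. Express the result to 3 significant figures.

ΔR = 34.1 − 7.4 = 26.7 ft²·°F·h/BTU
L = ΔR / (R/in) = 26.7/4.95 = 5.394 in

5.39 in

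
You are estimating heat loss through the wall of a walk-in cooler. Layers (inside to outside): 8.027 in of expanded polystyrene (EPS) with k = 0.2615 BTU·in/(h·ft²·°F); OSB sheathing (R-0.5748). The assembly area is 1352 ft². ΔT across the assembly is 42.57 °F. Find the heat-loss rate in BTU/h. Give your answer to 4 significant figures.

8.027/0.2615 = 30.696
R_total = 30.696 + 0.5748 = 31.271 ft²·°F·h/BTU
Q = A·ΔT/R = 1352 × 42.57 / 31.271 = 1840.5 BTU/h

1841 BTU/h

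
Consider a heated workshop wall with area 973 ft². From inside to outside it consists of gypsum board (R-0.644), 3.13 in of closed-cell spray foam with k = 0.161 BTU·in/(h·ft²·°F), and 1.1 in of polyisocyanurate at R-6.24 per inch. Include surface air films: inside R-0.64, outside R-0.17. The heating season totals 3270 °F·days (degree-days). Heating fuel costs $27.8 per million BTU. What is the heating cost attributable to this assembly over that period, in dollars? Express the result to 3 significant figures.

76.5 dollars

3.13/0.161 = 19.44
1.1 × 6.24 = 6.864
R_total = 0.64 + 0.644 + 19.44 + 6.864 + 0.17 = 27.76 ft²·°F·h/BTU
E = A × HDD × 24 / R = 973 × 3270 × 24 / 27.76 = 2751000 BTU
Cost = 2751000/10⁶ × 27.8 = $76.47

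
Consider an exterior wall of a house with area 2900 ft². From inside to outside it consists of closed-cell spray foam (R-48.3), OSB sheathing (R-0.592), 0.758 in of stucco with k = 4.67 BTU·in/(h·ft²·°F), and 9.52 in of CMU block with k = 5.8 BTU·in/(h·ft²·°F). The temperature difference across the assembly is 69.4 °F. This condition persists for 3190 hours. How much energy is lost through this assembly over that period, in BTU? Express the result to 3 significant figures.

12700000 BTU

0.758/4.67 = 0.1623
9.52/5.8 = 1.641
R_total = 48.3 + 0.592 + 0.1623 + 1.641 = 50.7 ft²·°F·h/BTU
Q = 2900 × 69.4 / 50.7 = 3970 BTU/h
E = 3970 × 3190 = 12660000 BTU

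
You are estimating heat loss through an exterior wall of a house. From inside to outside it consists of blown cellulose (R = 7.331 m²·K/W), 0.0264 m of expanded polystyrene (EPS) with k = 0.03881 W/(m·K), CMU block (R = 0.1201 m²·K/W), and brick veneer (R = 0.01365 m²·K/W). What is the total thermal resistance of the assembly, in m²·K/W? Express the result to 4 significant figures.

8.145 m²·K/W

0.0264/0.03881 = 0.68024
R_total = 7.331 + 0.68024 + 0.1201 + 0.01365 = 8.145 m²·K/W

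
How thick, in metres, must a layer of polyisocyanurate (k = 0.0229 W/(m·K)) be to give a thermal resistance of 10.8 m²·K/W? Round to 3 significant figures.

L = R·k = 10.8 × 0.0229 = 0.2473 m

0.247 m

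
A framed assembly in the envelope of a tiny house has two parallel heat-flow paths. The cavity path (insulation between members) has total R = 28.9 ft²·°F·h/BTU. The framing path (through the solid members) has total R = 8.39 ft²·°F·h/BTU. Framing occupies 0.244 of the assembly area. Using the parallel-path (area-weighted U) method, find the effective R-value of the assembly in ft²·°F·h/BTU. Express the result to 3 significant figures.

18.1 ft²·°F·h/BTU

U_eff = 0.756/28.9 + 0.244/8.39 = 0.02616 + 0.02908 = 0.05524
R_eff = 1/U_eff = 18.1 ft²·°F·h/BTU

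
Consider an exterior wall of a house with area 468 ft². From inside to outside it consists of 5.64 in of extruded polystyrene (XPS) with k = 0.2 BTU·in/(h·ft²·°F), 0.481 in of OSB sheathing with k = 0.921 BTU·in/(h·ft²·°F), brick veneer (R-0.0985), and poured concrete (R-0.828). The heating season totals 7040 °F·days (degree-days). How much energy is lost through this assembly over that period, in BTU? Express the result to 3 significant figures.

2670000 BTU

5.64/0.2 = 28.2
0.481/0.921 = 0.5223
R_total = 28.2 + 0.5223 + 0.0985 + 0.828 = 29.65 ft²·°F·h/BTU
E = A × HDD × 24 / R = 468 × 7040 × 24 / 29.65 = 2667000 BTU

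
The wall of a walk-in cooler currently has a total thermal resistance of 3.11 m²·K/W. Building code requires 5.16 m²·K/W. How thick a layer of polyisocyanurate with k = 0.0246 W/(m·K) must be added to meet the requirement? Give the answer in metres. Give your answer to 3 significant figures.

0.0504 m

ΔR = 5.16 − 3.11 = 2.05 m²·K/W
L = ΔR × k = 2.05 × 0.0246 = 0.05043 m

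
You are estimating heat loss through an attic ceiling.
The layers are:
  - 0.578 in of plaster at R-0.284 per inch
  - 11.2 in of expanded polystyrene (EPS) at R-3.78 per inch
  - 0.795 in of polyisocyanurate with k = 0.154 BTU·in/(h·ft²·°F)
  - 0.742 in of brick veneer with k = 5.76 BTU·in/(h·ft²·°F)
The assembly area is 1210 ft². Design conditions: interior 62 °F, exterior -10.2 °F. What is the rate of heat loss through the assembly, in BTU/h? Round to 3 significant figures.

1830 BTU/h

0.578 × 0.284 = 0.1642
11.2 × 3.78 = 42.34
0.795/0.154 = 5.162
0.742/5.76 = 0.1288
R_total = 0.1642 + 42.34 + 5.162 + 0.1288 = 47.79 ft²·°F·h/BTU
Q = A·ΔT/R = 1210 × (62 − (-10.2)) / 47.79 = 1828 BTU/h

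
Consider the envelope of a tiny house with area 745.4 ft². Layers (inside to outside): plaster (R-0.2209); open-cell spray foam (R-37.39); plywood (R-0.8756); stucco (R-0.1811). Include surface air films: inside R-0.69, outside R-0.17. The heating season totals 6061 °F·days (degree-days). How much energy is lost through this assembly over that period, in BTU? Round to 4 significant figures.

2743000 BTU

R_total = 0.69 + 0.2209 + 37.39 + 0.8756 + 0.1811 + 0.17 = 39.528 ft²·°F·h/BTU
E = A × HDD × 24 / R = 745.4 × 6061 × 24 / 39.528 = 2743100 BTU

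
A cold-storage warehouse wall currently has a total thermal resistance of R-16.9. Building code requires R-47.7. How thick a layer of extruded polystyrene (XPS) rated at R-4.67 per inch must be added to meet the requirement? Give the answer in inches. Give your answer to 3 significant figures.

6.60 in

ΔR = 47.7 − 16.9 = 30.8 ft²·°F·h/BTU
L = ΔR / (R/in) = 30.8/4.67 = 6.595 in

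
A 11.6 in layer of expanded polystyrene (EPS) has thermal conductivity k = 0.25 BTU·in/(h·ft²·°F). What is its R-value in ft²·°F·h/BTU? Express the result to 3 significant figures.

R = L/k = 11.6/0.25 = 46.4 ft²·°F·h/BTU

46.4 ft²·°F·h/BTU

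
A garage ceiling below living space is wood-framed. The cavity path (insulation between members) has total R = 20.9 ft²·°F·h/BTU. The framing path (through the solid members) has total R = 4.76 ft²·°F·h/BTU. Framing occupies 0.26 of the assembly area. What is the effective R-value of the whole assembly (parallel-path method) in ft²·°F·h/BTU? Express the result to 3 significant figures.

11.1 ft²·°F·h/BTU

U_eff = 0.74/20.9 + 0.26/4.76 = 0.03541 + 0.05462 = 0.09003
R_eff = 1/U_eff = 11.11 ft²·°F·h/BTU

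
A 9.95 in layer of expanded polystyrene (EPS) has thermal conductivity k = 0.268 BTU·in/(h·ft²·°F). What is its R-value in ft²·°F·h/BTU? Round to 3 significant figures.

R = L/k = 9.95/0.268 = 37.13 ft²·°F·h/BTU

37.1 ft²·°F·h/BTU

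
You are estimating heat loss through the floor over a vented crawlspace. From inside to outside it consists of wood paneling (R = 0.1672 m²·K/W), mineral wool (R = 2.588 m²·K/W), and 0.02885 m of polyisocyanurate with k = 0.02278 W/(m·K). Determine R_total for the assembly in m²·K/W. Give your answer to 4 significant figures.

0.02885/0.02278 = 1.2665
R_total = 0.1672 + 2.588 + 1.2665 = 4.0217 m²·K/W

4.022 m²·K/W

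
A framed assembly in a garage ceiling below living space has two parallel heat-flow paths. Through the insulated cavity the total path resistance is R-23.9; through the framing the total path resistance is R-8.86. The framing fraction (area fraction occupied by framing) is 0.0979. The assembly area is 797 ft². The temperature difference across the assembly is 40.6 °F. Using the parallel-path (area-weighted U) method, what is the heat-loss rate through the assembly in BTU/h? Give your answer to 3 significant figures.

U_eff = 0.9021/23.9 + 0.0979/8.86 = 0.03774 + 0.01105 = 0.04879
R_eff = 1/U_eff = 20.49 ft²·°F·h/BTU
Q = 797 × 40.6 / 20.49 = 1579 BTU/h

1580 BTU/h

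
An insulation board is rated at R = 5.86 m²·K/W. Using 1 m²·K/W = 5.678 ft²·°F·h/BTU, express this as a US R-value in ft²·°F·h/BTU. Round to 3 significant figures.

33.3 ft²·°F·h/BTU

R_US = 5.86 × 5.678 = 33.27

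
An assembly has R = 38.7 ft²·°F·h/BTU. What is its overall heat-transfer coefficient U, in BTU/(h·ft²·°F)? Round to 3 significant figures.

U = 1/R = 1/38.7 = 0.02584

0.0258 BTU/(h·ft²·°F)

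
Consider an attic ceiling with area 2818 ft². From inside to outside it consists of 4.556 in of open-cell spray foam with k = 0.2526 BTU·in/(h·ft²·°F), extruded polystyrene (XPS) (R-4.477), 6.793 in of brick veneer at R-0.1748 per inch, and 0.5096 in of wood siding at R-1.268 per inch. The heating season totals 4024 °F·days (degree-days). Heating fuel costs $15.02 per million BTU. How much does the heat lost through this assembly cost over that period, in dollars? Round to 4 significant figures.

4.556/0.2526 = 18.036
6.793 × 0.1748 = 1.1874
0.5096 × 1.268 = 0.64617
R_total = 18.036 + 4.477 + 1.1874 + 0.64617 = 24.347 ft²·°F·h/BTU
E = A × HDD × 24 / R = 2818 × 4024 × 24 / 24.347 = 11178000 BTU
Cost = 11178000/10⁶ × 15.02 = $167.89

167.9 dollars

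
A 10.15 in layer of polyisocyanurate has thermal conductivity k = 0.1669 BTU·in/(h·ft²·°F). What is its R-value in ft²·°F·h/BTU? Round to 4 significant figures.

R = L/k = 10.15/0.1669 = 60.815 ft²·°F·h/BTU

60.81 ft²·°F·h/BTU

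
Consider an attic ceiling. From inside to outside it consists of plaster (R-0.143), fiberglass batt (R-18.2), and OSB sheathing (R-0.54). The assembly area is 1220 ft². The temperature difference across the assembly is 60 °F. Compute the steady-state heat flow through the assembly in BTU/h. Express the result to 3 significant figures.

R_total = 0.143 + 18.2 + 0.54 = 18.88 ft²·°F·h/BTU
Q = A·ΔT/R = 1220 × 60 / 18.88 = 3877 BTU/h

3880 BTU/h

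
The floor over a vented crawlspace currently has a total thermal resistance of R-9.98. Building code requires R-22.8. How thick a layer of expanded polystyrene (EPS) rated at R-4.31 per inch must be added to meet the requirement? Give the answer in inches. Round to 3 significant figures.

2.97 in

ΔR = 22.8 − 9.98 = 12.82 ft²·°F·h/BTU
L = ΔR / (R/in) = 12.82/4.31 = 2.974 in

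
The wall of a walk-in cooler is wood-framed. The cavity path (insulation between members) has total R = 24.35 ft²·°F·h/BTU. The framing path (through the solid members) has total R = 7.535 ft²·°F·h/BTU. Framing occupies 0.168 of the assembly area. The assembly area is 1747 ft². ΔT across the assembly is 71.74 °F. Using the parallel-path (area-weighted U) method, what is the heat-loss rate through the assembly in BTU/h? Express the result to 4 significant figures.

U_eff = 0.832/24.35 + 0.168/7.535 = 0.034168 + 0.022296 = 0.056464
R_eff = 1/U_eff = 17.71 ft²·°F·h/BTU
Q = 1747 × 71.74 / 17.71 = 7076.7 BTU/h

7077 BTU/h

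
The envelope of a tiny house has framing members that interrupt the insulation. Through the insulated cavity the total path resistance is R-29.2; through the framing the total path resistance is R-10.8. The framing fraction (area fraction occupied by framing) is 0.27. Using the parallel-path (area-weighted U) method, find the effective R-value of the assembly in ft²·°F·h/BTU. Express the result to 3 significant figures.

20.0 ft²·°F·h/BTU

U_eff = 0.73/29.2 + 0.27/10.8 = 0.025 + 0.025 = 0.05
R_eff = 1/U_eff = 20 ft²·°F·h/BTU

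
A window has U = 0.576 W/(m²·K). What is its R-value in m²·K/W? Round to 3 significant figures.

1.74 m²·K/W

R = 1/U = 1/0.576 = 1.736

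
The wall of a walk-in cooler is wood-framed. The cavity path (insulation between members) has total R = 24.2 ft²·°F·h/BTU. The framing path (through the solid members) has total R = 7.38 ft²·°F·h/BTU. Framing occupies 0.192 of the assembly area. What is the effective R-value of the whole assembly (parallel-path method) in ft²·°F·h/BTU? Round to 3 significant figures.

16.8 ft²·°F·h/BTU

U_eff = 0.808/24.2 + 0.192/7.38 = 0.03339 + 0.02602 = 0.0594
R_eff = 1/U_eff = 16.83 ft²·°F·h/BTU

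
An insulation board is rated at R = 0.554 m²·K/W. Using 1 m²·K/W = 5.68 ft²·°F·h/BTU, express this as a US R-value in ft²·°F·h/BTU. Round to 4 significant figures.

R_US = 0.554 × 5.68 = 3.1467

3.147 ft²·°F·h/BTU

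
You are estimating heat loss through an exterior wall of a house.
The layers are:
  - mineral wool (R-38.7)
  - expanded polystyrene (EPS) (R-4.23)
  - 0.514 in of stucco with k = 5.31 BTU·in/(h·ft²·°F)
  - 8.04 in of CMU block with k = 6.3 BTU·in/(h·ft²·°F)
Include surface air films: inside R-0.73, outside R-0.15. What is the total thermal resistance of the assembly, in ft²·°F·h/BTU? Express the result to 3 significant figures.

0.514/5.31 = 0.0968
8.04/6.3 = 1.276
R_total = 0.73 + 38.7 + 4.23 + 0.0968 + 1.276 + 0.15 = 45.18 ft²·°F·h/BTU

45.2 ft²·°F·h/BTU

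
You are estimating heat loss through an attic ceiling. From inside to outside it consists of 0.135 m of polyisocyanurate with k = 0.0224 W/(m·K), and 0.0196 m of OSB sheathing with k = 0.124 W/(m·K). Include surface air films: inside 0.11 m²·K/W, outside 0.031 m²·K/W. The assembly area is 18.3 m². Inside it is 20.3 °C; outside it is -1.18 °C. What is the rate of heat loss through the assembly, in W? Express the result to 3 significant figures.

62.1 W

0.135/0.0224 = 6.027
0.0196/0.124 = 0.1581
R_total = 0.11 + 6.027 + 0.1581 + 0.031 = 6.326 m²·K/W
Q = A·ΔT/R = 18.3 × (20.3 − (-1.18)) / 6.326 = 62.14 W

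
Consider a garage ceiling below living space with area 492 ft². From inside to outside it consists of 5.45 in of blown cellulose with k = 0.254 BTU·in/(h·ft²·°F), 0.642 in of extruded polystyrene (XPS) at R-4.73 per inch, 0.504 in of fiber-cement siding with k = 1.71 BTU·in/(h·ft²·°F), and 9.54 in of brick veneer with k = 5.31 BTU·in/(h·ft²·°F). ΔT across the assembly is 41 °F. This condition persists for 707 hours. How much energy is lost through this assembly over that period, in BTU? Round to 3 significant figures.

5.45/0.254 = 21.46
0.642 × 4.73 = 3.037
0.504/1.71 = 0.2947
9.54/5.31 = 1.797
R_total = 21.46 + 3.037 + 0.2947 + 1.797 = 26.58 ft²·°F·h/BTU
Q = 492 × 41 / 26.58 = 758.8 BTU/h
E = 758.8 × 707 = 536500 BTU

536000 BTU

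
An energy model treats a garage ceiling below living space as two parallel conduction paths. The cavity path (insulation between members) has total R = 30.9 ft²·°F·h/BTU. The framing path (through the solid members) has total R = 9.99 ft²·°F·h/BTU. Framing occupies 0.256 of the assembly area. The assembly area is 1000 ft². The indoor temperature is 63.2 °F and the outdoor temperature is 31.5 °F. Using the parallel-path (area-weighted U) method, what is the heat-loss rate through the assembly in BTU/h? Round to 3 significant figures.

1580 BTU/h

U_eff = 0.744/30.9 + 0.256/9.99 = 0.02408 + 0.02563 = 0.0497
R_eff = 1/U_eff = 20.12 ft²·°F·h/BTU
Q = 1000 × (63.2 − 31.5) / 20.12 = 1576 BTU/h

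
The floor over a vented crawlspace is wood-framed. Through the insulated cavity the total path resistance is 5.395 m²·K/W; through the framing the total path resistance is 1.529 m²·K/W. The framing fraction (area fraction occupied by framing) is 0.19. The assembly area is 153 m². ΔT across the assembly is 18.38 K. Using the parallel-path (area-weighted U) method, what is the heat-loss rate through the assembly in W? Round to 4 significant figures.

U_eff = 0.81/5.395 + 0.19/1.529 = 0.15014 + 0.12426 = 0.2744
R_eff = 1/U_eff = 3.6443 m²·K/W
Q = 153 × 18.38 / 3.6443 = 771.66 W

771.7 W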